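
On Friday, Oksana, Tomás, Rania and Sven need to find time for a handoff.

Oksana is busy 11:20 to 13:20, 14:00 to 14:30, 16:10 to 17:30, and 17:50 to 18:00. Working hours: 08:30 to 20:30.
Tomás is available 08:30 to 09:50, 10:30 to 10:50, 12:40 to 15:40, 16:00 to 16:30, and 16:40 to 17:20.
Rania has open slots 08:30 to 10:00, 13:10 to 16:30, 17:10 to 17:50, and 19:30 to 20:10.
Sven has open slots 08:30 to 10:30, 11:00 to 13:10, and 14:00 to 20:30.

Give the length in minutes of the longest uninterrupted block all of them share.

Oksana free within 08:30–20:30: 08:30–11:20, 13:20–14:00, 14:30–16:10, 17:30–17:50, 18:00–20:30.
Oksana ∩ Tomás: 08:30–09:50, 10:30–10:50, 13:20–14:00, 14:30–15:40, 16:00–16:10.
Oksana ∩ Tomás ∩ Rania: 08:30–09:50, 13:20–14:00, 14:30–15:40, 16:00–16:10.
Oksana ∩ Tomás ∩ Rania ∩ Sven: 08:30–09:50, 14:30–15:40, 16:00–16:10.
Common window lengths: 80, 70, 10 min; longest is 80.

80 minutes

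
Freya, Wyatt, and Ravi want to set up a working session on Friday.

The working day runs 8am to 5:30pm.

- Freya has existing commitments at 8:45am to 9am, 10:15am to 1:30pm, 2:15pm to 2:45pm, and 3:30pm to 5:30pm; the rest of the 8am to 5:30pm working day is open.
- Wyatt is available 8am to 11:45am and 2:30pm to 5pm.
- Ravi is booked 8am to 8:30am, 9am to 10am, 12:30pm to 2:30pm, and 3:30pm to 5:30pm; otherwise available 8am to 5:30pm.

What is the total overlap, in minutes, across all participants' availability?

Freya free within 08:00–17:30: 08:00–08:45, 09:00–10:15, 13:30–14:15, 14:45–15:30.
Ravi free within 08:00–17:30: 08:30–09:00, 10:00–12:30, 14:30–15:30.
Freya ∩ Wyatt: 08:00–08:45, 09:00–10:15, 14:45–15:30.
Freya ∩ Wyatt ∩ Ravi: 08:30–08:45, 10:00–10:15, 14:45–15:30.
Total common minutes: 15 + 15 + 45 = 75.

75 minutes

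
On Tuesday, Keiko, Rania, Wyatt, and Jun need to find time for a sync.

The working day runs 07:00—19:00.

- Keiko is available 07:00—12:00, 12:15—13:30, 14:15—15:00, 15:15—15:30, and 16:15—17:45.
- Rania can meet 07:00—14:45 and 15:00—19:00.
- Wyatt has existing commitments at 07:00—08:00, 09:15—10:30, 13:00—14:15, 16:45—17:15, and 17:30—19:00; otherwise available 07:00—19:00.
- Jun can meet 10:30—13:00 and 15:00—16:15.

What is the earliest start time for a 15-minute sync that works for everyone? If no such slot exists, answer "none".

Wyatt free within 07:00–19:00: 08:00–09:15, 10:30–13:00, 14:15–16:45, 17:15–17:30.
Keiko ∩ Rania: 07:00–12:00, 12:15–13:30, 14:15–14:45, 15:15–15:30, 16:15–17:45.
Keiko ∩ Rania ∩ Wyatt: 08:00–09:15, 10:30–12:00, 12:15–13:00, 14:15–14:45, 15:15–15:30, 16:15–16:45, 17:15–17:30.
Keiko ∩ Rania ∩ Wyatt ∩ Jun: 10:30–12:00, 12:15–13:00, 15:15–15:30.
Windows ≥ 15 min: 10:30–12:00, 12:15–13:00, 15:15–15:30.
Earliest such window starts at 10:30.

10:30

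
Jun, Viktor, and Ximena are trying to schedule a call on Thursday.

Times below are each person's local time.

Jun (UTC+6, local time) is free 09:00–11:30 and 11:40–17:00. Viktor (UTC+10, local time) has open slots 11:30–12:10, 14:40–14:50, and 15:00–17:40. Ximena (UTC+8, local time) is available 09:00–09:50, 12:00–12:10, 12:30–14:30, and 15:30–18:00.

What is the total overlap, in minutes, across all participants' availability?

Jun → UTC: 03:00–05:30, 05:40–11:00.
Viktor → UTC: 01:30–02:10, 04:40–04:50, 05:00–07:40.
Ximena → UTC: 01:00–01:50, 04:00–04:10, 04:30–06:30, 07:30–10:00.
Jun ∩ Viktor: 04:40–04:50, 05:00–05:30, 05:40–07:40.
Jun ∩ Viktor ∩ Ximena: 04:40–04:50, 05:00–05:30, 05:40–06:30, 07:30–07:40.
Total common minutes: 10 + 30 + 50 + 10 = 100.

100 minutes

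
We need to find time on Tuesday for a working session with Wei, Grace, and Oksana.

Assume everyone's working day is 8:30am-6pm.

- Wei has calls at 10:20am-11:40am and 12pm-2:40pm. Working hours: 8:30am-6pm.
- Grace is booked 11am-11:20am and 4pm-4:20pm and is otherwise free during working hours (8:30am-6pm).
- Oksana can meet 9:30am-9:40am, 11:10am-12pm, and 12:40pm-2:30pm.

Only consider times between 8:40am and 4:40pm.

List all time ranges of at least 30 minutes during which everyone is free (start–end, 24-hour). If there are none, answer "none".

Wei free within 08:30–18:00: 08:30–10:20, 11:40–12:00, 14:40–18:00.
Grace free within 08:30–18:00: 08:30–11:00, 11:20–16:00, 16:20–18:00.
Wei ∩ Grace: 08:30–10:20, 11:40–12:00, 14:40–16:00, 16:20–18:00.
Wei ∩ Grace ∩ Oksana: 09:30–09:40, 11:40–12:00.
Restricted to 08:40–16:40: 09:30–09:40, 11:40–12:00.
Windows ≥ 30 min: (none).

none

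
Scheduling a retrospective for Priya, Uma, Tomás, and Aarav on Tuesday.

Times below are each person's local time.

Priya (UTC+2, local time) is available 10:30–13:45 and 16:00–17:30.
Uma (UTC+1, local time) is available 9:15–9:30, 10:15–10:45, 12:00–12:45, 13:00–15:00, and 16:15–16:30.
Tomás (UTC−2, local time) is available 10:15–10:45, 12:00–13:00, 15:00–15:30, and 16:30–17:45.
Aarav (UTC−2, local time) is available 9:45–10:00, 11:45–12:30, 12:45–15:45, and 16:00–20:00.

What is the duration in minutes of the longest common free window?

Priya → UTC: 08:30–11:45, 14:00–15:30.
Uma → UTC: 08:15–08:30, 09:15–09:45, 11:00–11:45, 12:00–14:00, 15:15–15:30.
Tomás → UTC: 12:15–12:45, 14:00–15:00, 17:00–17:30, 18:30–19:45.
Aarav → UTC: 11:45–12:00, 13:45–14:30, 14:45–17:45, 18:00–22:00.
Priya ∩ Uma: 09:15–09:45, 11:00–11:45, 15:15–15:30.
Priya ∩ Uma ∩ Tomás: (none).
Priya ∩ Uma ∩ Tomás ∩ Aarav: (none).
No common window.

0 minutes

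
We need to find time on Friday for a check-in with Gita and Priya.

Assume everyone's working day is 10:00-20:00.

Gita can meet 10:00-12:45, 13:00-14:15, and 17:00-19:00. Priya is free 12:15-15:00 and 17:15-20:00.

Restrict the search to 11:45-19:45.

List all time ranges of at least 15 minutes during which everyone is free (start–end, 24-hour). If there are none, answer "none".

12:15–12:45, 13:00–14:15, 17:15–19:00

Gita ∩ Priya: 12:15–12:45, 13:00–14:15, 17:15–19:00.
Restricted to 11:45–19:45: 12:15–12:45, 13:00–14:15, 17:15–19:00.
Windows ≥ 15 min: 12:15–12:45, 13:00–14:15, 17:15–19:00.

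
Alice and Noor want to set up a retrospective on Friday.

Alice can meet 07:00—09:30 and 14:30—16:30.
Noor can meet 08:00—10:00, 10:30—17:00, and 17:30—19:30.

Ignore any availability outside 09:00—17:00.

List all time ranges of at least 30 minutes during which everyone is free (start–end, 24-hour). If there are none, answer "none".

Alice ∩ Noor: 08:00–09:30, 14:30–16:30.
Restricted to 09:00–17:00: 09:00–09:30, 14:30–16:30.
Windows ≥ 30 min: 09:00–09:30, 14:30–16:30.

09:00–09:30, 14:30–16:30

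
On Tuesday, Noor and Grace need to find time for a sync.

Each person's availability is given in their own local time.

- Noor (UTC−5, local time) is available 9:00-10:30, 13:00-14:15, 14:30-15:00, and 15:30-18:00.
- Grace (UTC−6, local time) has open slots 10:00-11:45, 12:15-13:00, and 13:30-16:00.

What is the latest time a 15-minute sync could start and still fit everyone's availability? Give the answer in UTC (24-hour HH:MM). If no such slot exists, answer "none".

Noor → UTC: 14:00–15:30, 18:00–19:15, 19:30–20:00, 20:30–23:00.
Grace → UTC: 16:00–17:45, 18:15–19:00, 19:30–22:00.
Noor ∩ Grace: 18:15–19:00, 19:30–20:00, 20:30–22:00.
Windows ≥ 15 min: 18:15–19:00, 19:30–20:00, 20:30–22:00.
Latest start in the last window 20:30–22:00 is 22:00 − 15 min = 21:45.

21:45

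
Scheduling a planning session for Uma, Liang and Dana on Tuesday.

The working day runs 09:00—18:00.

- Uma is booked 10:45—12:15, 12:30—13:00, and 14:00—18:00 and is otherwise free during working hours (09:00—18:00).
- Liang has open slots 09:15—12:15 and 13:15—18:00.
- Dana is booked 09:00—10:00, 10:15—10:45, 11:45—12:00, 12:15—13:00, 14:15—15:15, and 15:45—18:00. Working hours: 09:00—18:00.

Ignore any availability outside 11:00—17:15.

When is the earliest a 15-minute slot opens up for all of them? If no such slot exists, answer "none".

13:15

Uma free within 09:00–18:00: 09:00–10:45, 12:15–12:30, 13:00–14:00.
Dana free within 09:00–18:00: 10:00–10:15, 10:45–11:45, 12:00–12:15, 13:00–14:15, 15:15–15:45.
Uma ∩ Liang: 09:15–10:45, 13:15–14:00.
Uma ∩ Liang ∩ Dana: 10:00–10:15, 13:15–14:00.
Restricted to 11:00–17:15: 13:15–14:00.
Windows ≥ 15 min: 13:15–14:00.
Earliest such window starts at 13:15.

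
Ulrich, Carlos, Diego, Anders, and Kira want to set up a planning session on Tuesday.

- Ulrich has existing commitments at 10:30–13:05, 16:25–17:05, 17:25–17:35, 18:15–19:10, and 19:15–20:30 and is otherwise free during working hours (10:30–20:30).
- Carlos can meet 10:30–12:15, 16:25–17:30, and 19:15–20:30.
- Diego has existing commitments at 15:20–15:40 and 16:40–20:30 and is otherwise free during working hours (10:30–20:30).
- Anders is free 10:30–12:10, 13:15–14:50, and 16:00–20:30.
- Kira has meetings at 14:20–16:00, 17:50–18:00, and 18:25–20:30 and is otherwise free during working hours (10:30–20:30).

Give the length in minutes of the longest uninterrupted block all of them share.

0 minutes

Ulrich free within 10:30–20:30: 13:05–16:25, 17:05–17:25, 17:35–18:15, 19:10–19:15.
Diego free within 10:30–20:30: 10:30–15:20, 15:40–16:40.
Kira free within 10:30–20:30: 10:30–14:20, 16:00–17:50, 18:00–18:25.
Ulrich ∩ Carlos: 17:05–17:25.
Ulrich ∩ Carlos ∩ Diego: (none).
Ulrich ∩ Carlos ∩ Diego ∩ Anders: (none).
Ulrich ∩ Carlos ∩ Diego ∩ Anders ∩ Kira: (none).
No common window.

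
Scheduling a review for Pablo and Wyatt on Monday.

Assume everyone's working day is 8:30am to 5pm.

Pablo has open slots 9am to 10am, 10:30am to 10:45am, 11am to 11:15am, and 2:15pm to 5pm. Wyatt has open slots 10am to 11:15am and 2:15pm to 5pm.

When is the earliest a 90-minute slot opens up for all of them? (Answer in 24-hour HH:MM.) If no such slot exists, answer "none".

14:15

Pablo ∩ Wyatt: 10:30–10:45, 11:00–11:15, 14:15–17:00.
Windows ≥ 90 min: 14:15–17:00.
Earliest such window starts at 14:15.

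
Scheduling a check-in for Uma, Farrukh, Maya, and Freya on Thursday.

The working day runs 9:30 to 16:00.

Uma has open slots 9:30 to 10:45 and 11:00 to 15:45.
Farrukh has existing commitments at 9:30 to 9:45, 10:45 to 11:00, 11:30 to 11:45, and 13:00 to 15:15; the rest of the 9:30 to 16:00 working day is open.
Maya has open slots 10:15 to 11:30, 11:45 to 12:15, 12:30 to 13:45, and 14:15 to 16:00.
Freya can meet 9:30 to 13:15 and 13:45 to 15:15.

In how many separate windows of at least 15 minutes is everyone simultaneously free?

4

Farrukh free within 09:30–16:00: 09:45–10:45, 11:00–11:30, 11:45–13:00, 15:15–16:00.
Uma ∩ Farrukh: 09:45–10:45, 11:00–11:30, 11:45–13:00, 15:15–15:45.
Uma ∩ Farrukh ∩ Maya: 10:15–10:45, 11:00–11:30, 11:45–12:15, 12:30–13:00, 15:15–15:45.
Uma ∩ Farrukh ∩ Maya ∩ Freya: 10:15–10:45, 11:00–11:30, 11:45–12:15, 12:30–13:00.
Windows ≥ 15 min: 10:15–10:45, 11:00–11:30, 11:45–12:15, 12:30–13:00.
That's 4 windows.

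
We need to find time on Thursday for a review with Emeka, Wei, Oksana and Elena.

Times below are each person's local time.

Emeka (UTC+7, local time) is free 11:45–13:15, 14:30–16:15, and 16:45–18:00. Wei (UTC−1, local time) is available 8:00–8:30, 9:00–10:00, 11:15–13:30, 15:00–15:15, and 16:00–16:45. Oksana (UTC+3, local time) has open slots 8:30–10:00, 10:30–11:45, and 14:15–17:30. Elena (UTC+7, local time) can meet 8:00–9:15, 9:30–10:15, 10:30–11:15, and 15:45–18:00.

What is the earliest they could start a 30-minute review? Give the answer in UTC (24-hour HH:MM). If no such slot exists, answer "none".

none

Emeka → UTC: 04:45–06:15, 07:30–09:15, 09:45–11:00.
Wei → UTC: 09:00–09:30, 10:00–11:00, 12:15–14:30, 16:00–16:15, 17:00–17:45.
Oksana → UTC: 05:30–07:00, 07:30–08:45, 11:15–14:30.
Elena → UTC: 01:00–02:15, 02:30–03:15, 03:30–04:15, 08:45–11:00.
Emeka ∩ Wei: 09:00–09:15, 10:00–11:00.
Emeka ∩ Wei ∩ Oksana: (none).
Emeka ∩ Wei ∩ Oksana ∩ Elena: (none).
Windows ≥ 30 min: (none).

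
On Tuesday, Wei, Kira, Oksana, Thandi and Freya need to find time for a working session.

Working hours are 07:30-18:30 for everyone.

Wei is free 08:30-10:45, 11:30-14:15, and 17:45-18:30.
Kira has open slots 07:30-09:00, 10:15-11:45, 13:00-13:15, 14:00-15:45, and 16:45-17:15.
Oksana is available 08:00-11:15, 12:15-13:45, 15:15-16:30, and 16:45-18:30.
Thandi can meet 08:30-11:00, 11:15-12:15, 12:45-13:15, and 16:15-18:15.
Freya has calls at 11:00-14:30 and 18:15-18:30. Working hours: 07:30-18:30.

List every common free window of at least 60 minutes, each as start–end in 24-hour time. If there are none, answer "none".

none

Freya free within 07:30–18:30: 07:30–11:00, 14:30–18:15.
Wei ∩ Kira: 08:30–09:00, 10:15–10:45, 11:30–11:45, 13:00–13:15, 14:00–14:15.
Wei ∩ Kira ∩ Oksana: 08:30–09:00, 10:15–10:45, 13:00–13:15.
Wei ∩ Kira ∩ Oksana ∩ Thandi: 08:30–09:00, 10:15–10:45, 13:00–13:15.
Wei ∩ Kira ∩ Oksana ∩ Thandi ∩ Freya: 08:30–09:00, 10:15–10:45.
Windows ≥ 60 min: (none).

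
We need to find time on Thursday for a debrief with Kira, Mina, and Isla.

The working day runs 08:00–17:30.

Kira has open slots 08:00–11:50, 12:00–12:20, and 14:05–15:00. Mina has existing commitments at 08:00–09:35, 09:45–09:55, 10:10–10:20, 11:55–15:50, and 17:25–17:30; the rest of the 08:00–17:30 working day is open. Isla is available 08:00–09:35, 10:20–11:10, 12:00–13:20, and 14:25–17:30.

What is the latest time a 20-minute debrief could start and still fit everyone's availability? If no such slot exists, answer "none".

Mina free within 08:00–17:30: 09:35–09:45, 09:55–10:10, 10:20–11:55, 15:50–17:25.
Kira ∩ Mina: 09:35–09:45, 09:55–10:10, 10:20–11:50.
Kira ∩ Mina ∩ Isla: 10:20–11:10.
Windows ≥ 20 min: 10:20–11:10.
Latest start in the last window 10:20–11:10 is 11:10 − 20 min = 10:50.

10:50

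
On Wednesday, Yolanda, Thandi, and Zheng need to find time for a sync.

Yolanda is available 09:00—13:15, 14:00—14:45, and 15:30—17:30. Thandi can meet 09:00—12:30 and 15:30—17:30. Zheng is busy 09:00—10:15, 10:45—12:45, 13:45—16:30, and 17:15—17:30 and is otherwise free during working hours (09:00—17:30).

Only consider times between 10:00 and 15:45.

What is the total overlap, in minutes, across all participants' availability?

30 minutes

Zheng free within 09:00–17:30: 10:15–10:45, 12:45–13:45, 16:30–17:15.
Yolanda ∩ Thandi: 09:00–12:30, 15:30–17:30.
Yolanda ∩ Thandi ∩ Zheng: 10:15–10:45, 16:30–17:15.
Restricted to 10:00–15:45: 10:15–10:45.
Total common minutes: 30.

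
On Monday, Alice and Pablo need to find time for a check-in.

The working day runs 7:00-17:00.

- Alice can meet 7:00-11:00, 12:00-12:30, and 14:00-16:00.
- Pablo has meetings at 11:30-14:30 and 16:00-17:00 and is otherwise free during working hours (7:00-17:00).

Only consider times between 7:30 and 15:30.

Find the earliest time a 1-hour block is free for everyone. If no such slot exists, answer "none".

Pablo free within 07:00–17:00: 07:00–11:30, 14:30–16:00.
Alice ∩ Pablo: 07:00–11:00, 14:30–16:00.
Restricted to 07:30–15:30: 07:30–11:00, 14:30–15:30.
Windows ≥ 60 min: 07:30–11:00, 14:30–15:30.
Earliest such window starts at 07:30.

07:30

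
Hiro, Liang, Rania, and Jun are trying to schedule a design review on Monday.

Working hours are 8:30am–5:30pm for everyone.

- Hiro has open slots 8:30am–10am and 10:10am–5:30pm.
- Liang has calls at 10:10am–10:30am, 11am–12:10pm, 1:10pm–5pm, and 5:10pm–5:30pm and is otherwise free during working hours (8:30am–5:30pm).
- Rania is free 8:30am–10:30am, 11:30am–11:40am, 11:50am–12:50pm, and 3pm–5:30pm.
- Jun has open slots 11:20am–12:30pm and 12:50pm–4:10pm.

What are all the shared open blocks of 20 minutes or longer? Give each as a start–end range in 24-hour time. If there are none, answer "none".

12:10–12:30

Liang free within 08:30–17:30: 08:30–10:10, 10:30–11:00, 12:10–13:10, 17:00–17:10.
Hiro ∩ Liang: 08:30–10:00, 10:30–11:00, 12:10–13:10, 17:00–17:10.
Hiro ∩ Liang ∩ Rania: 08:30–10:00, 12:10–12:50, 17:00–17:10.
Hiro ∩ Liang ∩ Rania ∩ Jun: 12:10–12:30.
Windows ≥ 20 min: 12:10–12:30.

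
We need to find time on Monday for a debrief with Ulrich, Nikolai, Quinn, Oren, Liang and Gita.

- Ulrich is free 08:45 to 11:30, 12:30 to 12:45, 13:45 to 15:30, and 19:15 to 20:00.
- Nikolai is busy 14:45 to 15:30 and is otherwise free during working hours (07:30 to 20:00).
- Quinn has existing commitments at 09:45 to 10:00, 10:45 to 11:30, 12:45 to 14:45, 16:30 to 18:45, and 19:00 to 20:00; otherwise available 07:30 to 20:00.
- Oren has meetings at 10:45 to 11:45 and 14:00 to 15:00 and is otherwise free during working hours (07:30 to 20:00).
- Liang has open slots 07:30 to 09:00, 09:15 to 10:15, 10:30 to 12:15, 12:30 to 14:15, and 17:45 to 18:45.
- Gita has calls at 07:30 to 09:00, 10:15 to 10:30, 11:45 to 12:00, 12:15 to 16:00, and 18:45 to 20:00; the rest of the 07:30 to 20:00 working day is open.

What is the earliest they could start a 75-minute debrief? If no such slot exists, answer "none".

Nikolai free within 07:30–20:00: 07:30–14:45, 15:30–20:00.
Quinn free within 07:30–20:00: 07:30–09:45, 10:00–10:45, 11:30–12:45, 14:45–16:30, 18:45–19:00.
Oren free within 07:30–20:00: 07:30–10:45, 11:45–14:00, 15:00–20:00.
Gita free within 07:30–20:00: 09:00–10:15, 10:30–11:45, 12:00–12:15, 16:00–18:45.
Ulrich ∩ Nikolai: 08:45–11:30, 12:30–12:45, 13:45–14:45, 19:15–20:00.
Ulrich ∩ Nikolai ∩ Quinn: 08:45–09:45, 10:00–10:45, 12:30–12:45.
Ulrich ∩ Nikolai ∩ Quinn ∩ Oren: 08:45–09:45, 10:00–10:45, 12:30–12:45.
Ulrich ∩ Nikolai ∩ Quinn ∩ Oren ∩ Liang: 08:45–09:00, 09:15–09:45, 10:00–10:15, 10:30–10:45, 12:30–12:45.
Ulrich ∩ Nikolai ∩ Quinn ∩ Oren ∩ Liang ∩ Gita: 09:15–09:45, 10:00–10:15, 10:30–10:45.
Windows ≥ 75 min: (none).

none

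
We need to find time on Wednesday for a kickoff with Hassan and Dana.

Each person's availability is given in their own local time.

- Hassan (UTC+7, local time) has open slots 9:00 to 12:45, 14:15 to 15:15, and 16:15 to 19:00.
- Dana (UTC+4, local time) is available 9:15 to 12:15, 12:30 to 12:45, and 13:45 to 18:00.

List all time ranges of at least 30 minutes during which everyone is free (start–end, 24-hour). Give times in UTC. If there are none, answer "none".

05:15–05:45, 07:15–08:15, 09:45–12:00

Hassan → UTC: 02:00–05:45, 07:15–08:15, 09:15–12:00.
Dana → UTC: 05:15–08:15, 08:30–08:45, 09:45–14:00.
Hassan ∩ Dana: 05:15–05:45, 07:15–08:15, 09:45–12:00.
Windows ≥ 30 min: 05:15–05:45, 07:15–08:15, 09:45–12:00.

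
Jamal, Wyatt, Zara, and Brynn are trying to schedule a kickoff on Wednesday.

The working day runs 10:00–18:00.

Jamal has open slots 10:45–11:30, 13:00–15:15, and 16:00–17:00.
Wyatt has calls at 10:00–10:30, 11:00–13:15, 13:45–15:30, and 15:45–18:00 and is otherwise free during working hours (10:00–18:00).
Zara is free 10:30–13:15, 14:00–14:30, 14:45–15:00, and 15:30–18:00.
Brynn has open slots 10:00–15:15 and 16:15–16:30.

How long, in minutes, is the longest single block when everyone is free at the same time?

15 minutes

Wyatt free within 10:00–18:00: 10:30–11:00, 13:15–13:45, 15:30–15:45.
Jamal ∩ Wyatt: 10:45–11:00, 13:15–13:45.
Jamal ∩ Wyatt ∩ Zara: 10:45–11:00.
Jamal ∩ Wyatt ∩ Zara ∩ Brynn: 10:45–11:00.
Single common window of 15 minutes.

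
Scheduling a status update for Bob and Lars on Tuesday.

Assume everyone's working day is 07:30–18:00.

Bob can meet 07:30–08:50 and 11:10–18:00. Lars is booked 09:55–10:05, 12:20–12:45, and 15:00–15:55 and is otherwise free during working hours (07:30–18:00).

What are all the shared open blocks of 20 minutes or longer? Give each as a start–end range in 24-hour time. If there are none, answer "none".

07:30–08:50, 11:10–12:20, 12:45–15:00, 15:55–18:00

Lars free within 07:30–18:00: 07:30–09:55, 10:05–12:20, 12:45–15:00, 15:55–18:00.
Bob ∩ Lars: 07:30–08:50, 11:10–12:20, 12:45–15:00, 15:55–18:00.
Windows ≥ 20 min: 07:30–08:50, 11:10–12:20, 12:45–15:00, 15:55–18:00.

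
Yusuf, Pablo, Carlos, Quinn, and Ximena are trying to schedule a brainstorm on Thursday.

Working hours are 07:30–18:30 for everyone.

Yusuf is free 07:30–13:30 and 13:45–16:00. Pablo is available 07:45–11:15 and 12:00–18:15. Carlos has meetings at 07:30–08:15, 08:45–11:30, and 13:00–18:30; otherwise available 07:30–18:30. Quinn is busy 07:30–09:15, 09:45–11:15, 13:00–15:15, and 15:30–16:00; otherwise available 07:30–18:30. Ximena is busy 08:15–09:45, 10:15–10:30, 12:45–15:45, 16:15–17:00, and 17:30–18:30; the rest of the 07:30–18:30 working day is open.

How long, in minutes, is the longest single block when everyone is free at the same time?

45 minutes

Carlos free within 07:30–18:30: 08:15–08:45, 11:30–13:00.
Quinn free within 07:30–18:30: 09:15–09:45, 11:15–13:00, 15:15–15:30, 16:00–18:30.
Ximena free within 07:30–18:30: 07:30–08:15, 09:45–10:15, 10:30–12:45, 15:45–16:15, 17:00–17:30.
Yusuf ∩ Pablo: 07:45–11:15, 12:00–13:30, 13:45–16:00.
Yusuf ∩ Pablo ∩ Carlos: 08:15–08:45, 12:00–13:00.
Yusuf ∩ Pablo ∩ Carlos ∩ Quinn: 12:00–13:00.
Yusuf ∩ Pablo ∩ Carlos ∩ Quinn ∩ Ximena: 12:00–12:45.
Single common window of 45 minutes.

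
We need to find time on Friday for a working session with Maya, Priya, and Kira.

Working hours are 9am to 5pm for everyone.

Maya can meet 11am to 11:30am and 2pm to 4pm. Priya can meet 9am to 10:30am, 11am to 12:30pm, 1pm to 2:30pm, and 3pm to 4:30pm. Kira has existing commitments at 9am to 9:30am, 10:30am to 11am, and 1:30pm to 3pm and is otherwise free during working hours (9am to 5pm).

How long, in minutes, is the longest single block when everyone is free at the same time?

60 minutes

Kira free within 09:00–17:00: 09:30–10:30, 11:00–13:30, 15:00–17:00.
Maya ∩ Priya: 11:00–11:30, 14:00–14:30, 15:00–16:00.
Maya ∩ Priya ∩ Kira: 11:00–11:30, 15:00–16:00.
Common window lengths: 30, 60 min; longest is 60.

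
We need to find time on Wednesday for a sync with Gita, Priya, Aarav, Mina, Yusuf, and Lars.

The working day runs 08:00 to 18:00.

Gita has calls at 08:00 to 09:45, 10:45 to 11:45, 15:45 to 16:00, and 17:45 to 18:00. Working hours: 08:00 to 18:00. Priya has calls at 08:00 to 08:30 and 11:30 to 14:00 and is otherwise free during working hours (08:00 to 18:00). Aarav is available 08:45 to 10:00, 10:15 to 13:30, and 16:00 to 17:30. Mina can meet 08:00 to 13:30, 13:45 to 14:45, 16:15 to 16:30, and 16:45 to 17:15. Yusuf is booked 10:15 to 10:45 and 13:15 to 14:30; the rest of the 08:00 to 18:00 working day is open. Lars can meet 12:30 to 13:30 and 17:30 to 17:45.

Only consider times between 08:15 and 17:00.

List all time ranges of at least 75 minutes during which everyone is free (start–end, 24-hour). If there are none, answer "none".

Gita free within 08:00–18:00: 09:45–10:45, 11:45–15:45, 16:00–17:45.
Priya free within 08:00–18:00: 08:30–11:30, 14:00–18:00.
Yusuf free within 08:00–18:00: 08:00–10:15, 10:45–13:15, 14:30–18:00.
Gita ∩ Priya: 09:45–10:45, 14:00–15:45, 16:00–17:45.
Gita ∩ Priya ∩ Aarav: 09:45–10:00, 10:15–10:45, 16:00–17:30.
Gita ∩ Priya ∩ Aarav ∩ Mina: 09:45–10:00, 10:15–10:45, 16:15–16:30, 16:45–17:15.
Gita ∩ Priya ∩ Aarav ∩ Mina ∩ Yusuf: 09:45–10:00, 16:15–16:30, 16:45–17:15.
Gita ∩ Priya ∩ Aarav ∩ Mina ∩ Yusuf ∩ Lars: (none).
Restricted to 08:15–17:00: (none).
Windows ≥ 75 min: (none).

none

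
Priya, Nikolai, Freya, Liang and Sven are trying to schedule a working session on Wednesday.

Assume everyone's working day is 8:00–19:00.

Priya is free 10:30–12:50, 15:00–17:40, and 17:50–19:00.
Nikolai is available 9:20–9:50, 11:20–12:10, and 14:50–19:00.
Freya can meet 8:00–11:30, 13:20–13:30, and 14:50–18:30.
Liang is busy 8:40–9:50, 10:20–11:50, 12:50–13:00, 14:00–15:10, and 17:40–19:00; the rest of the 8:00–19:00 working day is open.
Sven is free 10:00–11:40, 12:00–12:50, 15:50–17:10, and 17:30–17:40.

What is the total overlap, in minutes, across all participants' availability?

90 minutes

Liang free within 08:00–19:00: 08:00–08:40, 09:50–10:20, 11:50–12:50, 13:00–14:00, 15:10–17:40.
Priya ∩ Nikolai: 11:20–12:10, 15:00–17:40, 17:50–19:00.
Priya ∩ Nikolai ∩ Freya: 11:20–11:30, 15:00–17:40, 17:50–18:30.
Priya ∩ Nikolai ∩ Freya ∩ Liang: 15:10–17:40.
Priya ∩ Nikolai ∩ Freya ∩ Liang ∩ Sven: 15:50–17:10, 17:30–17:40.
Total common minutes: 80 + 10 = 90.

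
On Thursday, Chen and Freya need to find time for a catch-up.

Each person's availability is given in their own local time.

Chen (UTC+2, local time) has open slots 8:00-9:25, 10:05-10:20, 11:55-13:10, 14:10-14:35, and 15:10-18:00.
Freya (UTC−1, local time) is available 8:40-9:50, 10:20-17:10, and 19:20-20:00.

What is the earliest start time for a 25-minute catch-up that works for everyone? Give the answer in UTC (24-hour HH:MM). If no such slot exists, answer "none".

09:55

Chen → UTC: 06:00–07:25, 08:05–08:20, 09:55–11:10, 12:10–12:35, 13:10–16:00.
Freya → UTC: 09:40–10:50, 11:20–18:10, 20:20–21:00.
Chen ∩ Freya: 09:55–10:50, 12:10–12:35, 13:10–16:00.
Windows ≥ 25 min: 09:55–10:50, 12:10–12:35, 13:10–16:00.
Earliest such window starts at 09:55.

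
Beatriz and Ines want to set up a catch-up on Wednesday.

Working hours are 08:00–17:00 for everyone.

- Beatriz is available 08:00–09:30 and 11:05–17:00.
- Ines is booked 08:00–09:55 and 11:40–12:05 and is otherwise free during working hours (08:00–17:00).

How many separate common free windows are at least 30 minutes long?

Ines free within 08:00–17:00: 09:55–11:40, 12:05–17:00.
Beatriz ∩ Ines: 11:05–11:40, 12:05–17:00.
Windows ≥ 30 min: 11:05–11:40, 12:05–17:00.
That's 2 windows.

2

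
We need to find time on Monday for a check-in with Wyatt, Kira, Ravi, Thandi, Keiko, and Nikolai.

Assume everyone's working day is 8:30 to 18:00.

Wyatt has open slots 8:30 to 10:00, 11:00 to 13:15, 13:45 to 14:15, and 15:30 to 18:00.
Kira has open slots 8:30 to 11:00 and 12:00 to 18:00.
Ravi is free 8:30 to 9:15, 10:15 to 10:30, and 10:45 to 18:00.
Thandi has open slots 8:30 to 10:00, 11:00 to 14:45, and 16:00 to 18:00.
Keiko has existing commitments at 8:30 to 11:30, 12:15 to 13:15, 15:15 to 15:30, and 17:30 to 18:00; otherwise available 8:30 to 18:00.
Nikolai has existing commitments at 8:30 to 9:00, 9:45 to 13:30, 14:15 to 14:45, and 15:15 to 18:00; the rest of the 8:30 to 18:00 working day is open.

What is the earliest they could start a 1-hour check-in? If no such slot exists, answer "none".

none

Keiko free within 08:30–18:00: 11:30–12:15, 13:15–15:15, 15:30–17:30.
Nikolai free within 08:30–18:00: 09:00–09:45, 13:30–14:15, 14:45–15:15.
Wyatt ∩ Kira: 08:30–10:00, 12:00–13:15, 13:45–14:15, 15:30–18:00.
Wyatt ∩ Kira ∩ Ravi: 08:30–09:15, 12:00–13:15, 13:45–14:15, 15:30–18:00.
Wyatt ∩ Kira ∩ Ravi ∩ Thandi: 08:30–09:15, 12:00–13:15, 13:45–14:15, 16:00–18:00.
Wyatt ∩ Kira ∩ Ravi ∩ Thandi ∩ Keiko: 12:00–12:15, 13:45–14:15, 16:00–17:30.
Wyatt ∩ Kira ∩ Ravi ∩ Thandi ∩ Keiko ∩ Nikolai: 13:45–14:15.
Windows ≥ 60 min: (none).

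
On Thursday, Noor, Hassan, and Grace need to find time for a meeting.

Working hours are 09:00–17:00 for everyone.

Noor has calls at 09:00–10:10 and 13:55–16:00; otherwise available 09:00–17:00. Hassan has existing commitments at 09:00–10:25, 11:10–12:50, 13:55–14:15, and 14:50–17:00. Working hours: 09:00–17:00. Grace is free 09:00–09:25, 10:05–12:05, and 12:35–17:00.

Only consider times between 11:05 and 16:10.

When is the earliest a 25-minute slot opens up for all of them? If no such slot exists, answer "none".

12:50

Noor free within 09:00–17:00: 10:10–13:55, 16:00–17:00.
Hassan free within 09:00–17:00: 10:25–11:10, 12:50–13:55, 14:15–14:50.
Noor ∩ Hassan: 10:25–11:10, 12:50–13:55.
Noor ∩ Hassan ∩ Grace: 10:25–11:10, 12:50–13:55.
Restricted to 11:05–16:10: 11:05–11:10, 12:50–13:55.
Windows ≥ 25 min: 12:50–13:55.
Earliest such window starts at 12:50.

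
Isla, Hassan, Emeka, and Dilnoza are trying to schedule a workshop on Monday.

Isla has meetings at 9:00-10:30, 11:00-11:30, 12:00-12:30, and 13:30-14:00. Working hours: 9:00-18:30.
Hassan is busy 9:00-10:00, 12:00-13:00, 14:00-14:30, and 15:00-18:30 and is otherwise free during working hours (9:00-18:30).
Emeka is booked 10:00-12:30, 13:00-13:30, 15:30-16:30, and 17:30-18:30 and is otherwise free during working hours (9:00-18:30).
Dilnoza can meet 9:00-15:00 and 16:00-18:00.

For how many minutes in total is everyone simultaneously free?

Isla free within 09:00–18:30: 10:30–11:00, 11:30–12:00, 12:30–13:30, 14:00–18:30.
Hassan free within 09:00–18:30: 10:00–12:00, 13:00–14:00, 14:30–15:00.
Emeka free within 09:00–18:30: 09:00–10:00, 12:30–13:00, 13:30–15:30, 16:30–17:30.
Isla ∩ Hassan: 10:30–11:00, 11:30–12:00, 13:00–13:30, 14:30–15:00.
Isla ∩ Hassan ∩ Emeka: 14:30–15:00.
Isla ∩ Hassan ∩ Emeka ∩ Dilnoza: 14:30–15:00.
Total common minutes: 30.

30 minutes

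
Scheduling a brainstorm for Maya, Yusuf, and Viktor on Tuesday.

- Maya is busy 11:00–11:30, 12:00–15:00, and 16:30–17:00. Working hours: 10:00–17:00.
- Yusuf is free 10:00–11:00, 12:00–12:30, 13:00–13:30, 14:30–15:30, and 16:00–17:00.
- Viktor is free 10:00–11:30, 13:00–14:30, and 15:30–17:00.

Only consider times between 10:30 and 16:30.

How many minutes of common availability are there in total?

60 minutes

Maya free within 10:00–17:00: 10:00–11:00, 11:30–12:00, 15:00–16:30.
Maya ∩ Yusuf: 10:00–11:00, 15:00–15:30, 16:00–16:30.
Maya ∩ Yusuf ∩ Viktor: 10:00–11:00, 16:00–16:30.
Restricted to 10:30–16:30: 10:30–11:00, 16:00–16:30.
Total common minutes: 30 + 30 = 60.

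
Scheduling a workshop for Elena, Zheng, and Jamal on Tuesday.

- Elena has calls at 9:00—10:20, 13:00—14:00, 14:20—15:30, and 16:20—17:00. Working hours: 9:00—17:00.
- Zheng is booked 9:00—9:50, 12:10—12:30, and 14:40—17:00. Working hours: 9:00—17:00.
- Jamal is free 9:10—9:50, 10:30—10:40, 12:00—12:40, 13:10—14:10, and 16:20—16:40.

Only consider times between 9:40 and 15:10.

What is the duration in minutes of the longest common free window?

10 minutes

Elena free within 09:00–17:00: 10:20–13:00, 14:00–14:20, 15:30–16:20.
Zheng free within 09:00–17:00: 09:50–12:10, 12:30–14:40.
Elena ∩ Zheng: 10:20–12:10, 12:30–13:00, 14:00–14:20.
Elena ∩ Zheng ∩ Jamal: 10:30–10:40, 12:00–12:10, 12:30–12:40, 14:00–14:10.
Restricted to 09:40–15:10: 10:30–10:40, 12:00–12:10, 12:30–12:40, 14:00–14:10.
Common window lengths: 10, 10, 10, 10 min; longest is 10.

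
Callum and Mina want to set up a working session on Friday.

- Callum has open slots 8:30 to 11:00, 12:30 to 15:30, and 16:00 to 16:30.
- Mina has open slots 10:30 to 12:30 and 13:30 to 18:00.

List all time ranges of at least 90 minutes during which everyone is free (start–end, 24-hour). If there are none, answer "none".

13:30–15:30

Callum ∩ Mina: 10:30–11:00, 13:30–15:30, 16:00–16:30.
Windows ≥ 90 min: 13:30–15:30.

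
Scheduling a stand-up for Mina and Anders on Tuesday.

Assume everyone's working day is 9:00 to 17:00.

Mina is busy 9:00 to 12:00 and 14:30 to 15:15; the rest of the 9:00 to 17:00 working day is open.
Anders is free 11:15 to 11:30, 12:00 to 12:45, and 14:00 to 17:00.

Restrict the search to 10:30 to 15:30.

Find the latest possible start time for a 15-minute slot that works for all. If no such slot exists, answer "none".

15:15

Mina free within 09:00–17:00: 12:00–14:30, 15:15–17:00.
Mina ∩ Anders: 12:00–12:45, 14:00–14:30, 15:15–17:00.
Restricted to 10:30–15:30: 12:00–12:45, 14:00–14:30, 15:15–15:30.
Windows ≥ 15 min: 12:00–12:45, 14:00–14:30, 15:15–15:30.
Latest start in the last window 15:15–15:30 is 15:30 − 15 min = 15:15.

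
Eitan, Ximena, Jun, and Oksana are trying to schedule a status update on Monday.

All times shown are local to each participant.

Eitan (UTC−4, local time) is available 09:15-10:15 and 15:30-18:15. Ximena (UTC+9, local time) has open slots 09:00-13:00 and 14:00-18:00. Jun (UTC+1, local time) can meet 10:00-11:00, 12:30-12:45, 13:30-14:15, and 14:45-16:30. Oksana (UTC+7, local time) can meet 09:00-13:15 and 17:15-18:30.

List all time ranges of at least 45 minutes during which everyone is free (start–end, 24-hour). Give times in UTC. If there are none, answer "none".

none

Eitan → UTC: 13:15–14:15, 19:30–22:15.
Ximena → UTC: 00:00–04:00, 05:00–09:00.
Jun → UTC: 09:00–10:00, 11:30–11:45, 12:30–13:15, 13:45–15:30.
Oksana → UTC: 02:00–06:15, 10:15–11:30.
Eitan ∩ Ximena: (none).
Eitan ∩ Ximena ∩ Jun: (none).
Eitan ∩ Ximena ∩ Jun ∩ Oksana: (none).
Windows ≥ 45 min: (none).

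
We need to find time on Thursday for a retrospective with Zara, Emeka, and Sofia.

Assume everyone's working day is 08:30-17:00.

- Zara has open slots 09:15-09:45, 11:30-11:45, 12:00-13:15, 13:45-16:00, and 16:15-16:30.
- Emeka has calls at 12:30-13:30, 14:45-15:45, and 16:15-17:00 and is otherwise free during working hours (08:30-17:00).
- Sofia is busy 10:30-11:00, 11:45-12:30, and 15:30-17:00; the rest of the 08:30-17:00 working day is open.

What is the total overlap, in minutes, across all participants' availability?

Emeka free within 08:30–17:00: 08:30–12:30, 13:30–14:45, 15:45–16:15.
Sofia free within 08:30–17:00: 08:30–10:30, 11:00–11:45, 12:30–15:30.
Zara ∩ Emeka: 09:15–09:45, 11:30–11:45, 12:00–12:30, 13:45–14:45, 15:45–16:00.
Zara ∩ Emeka ∩ Sofia: 09:15–09:45, 11:30–11:45, 13:45–14:45.
Total common minutes: 30 + 15 + 60 = 105.

105 minutes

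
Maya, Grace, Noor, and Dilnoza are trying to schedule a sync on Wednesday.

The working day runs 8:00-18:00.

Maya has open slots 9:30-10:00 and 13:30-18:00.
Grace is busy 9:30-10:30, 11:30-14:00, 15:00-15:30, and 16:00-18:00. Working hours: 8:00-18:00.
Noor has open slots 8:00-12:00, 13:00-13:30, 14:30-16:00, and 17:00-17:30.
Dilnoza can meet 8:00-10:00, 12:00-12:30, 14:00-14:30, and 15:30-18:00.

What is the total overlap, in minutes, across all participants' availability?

30 minutes

Grace free within 08:00–18:00: 08:00–09:30, 10:30–11:30, 14:00–15:00, 15:30–16:00.
Maya ∩ Grace: 14:00–15:00, 15:30–16:00.
Maya ∩ Grace ∩ Noor: 14:30–15:00, 15:30–16:00.
Maya ∩ Grace ∩ Noor ∩ Dilnoza: 15:30–16:00.
Total common minutes: 30.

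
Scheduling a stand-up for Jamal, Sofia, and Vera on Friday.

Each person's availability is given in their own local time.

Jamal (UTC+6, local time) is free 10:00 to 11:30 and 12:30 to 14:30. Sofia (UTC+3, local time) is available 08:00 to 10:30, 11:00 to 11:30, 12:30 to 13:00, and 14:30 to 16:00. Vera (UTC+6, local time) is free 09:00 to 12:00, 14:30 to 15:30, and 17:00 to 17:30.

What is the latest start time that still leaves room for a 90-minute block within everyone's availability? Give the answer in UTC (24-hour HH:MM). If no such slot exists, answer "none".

none

Jamal → UTC: 04:00–05:30, 06:30–08:30.
Sofia → UTC: 05:00–07:30, 08:00–08:30, 09:30–10:00, 11:30–13:00.
Vera → UTC: 03:00–06:00, 08:30–09:30, 11:00–11:30.
Jamal ∩ Sofia: 05:00–05:30, 06:30–07:30, 08:00–08:30.
Jamal ∩ Sofia ∩ Vera: 05:00–05:30.
Windows ≥ 90 min: (none).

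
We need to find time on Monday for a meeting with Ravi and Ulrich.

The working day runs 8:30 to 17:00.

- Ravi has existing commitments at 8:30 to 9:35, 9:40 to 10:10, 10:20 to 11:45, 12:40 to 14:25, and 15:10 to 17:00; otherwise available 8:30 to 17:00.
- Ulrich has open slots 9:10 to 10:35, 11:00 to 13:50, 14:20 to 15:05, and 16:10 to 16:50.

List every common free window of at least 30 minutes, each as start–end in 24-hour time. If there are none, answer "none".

11:45–12:40, 14:25–15:05

Ravi free within 08:30–17:00: 09:35–09:40, 10:10–10:20, 11:45–12:40, 14:25–15:10.
Ravi ∩ Ulrich: 09:35–09:40, 10:10–10:20, 11:45–12:40, 14:25–15:05.
Windows ≥ 30 min: 11:45–12:40, 14:25–15:05.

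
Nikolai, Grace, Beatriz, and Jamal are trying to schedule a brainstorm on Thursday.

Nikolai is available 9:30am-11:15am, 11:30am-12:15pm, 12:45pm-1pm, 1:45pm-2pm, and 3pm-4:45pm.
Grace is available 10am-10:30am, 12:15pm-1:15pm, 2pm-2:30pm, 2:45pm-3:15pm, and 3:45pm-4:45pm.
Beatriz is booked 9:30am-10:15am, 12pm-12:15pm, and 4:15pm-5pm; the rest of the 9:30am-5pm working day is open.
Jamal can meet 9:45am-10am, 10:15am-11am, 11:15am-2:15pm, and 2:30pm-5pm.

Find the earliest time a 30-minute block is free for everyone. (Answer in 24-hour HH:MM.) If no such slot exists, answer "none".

Beatriz free within 09:30–17:00: 10:15–12:00, 12:15–16:15.
Nikolai ∩ Grace: 10:00–10:30, 12:45–13:00, 15:00–15:15, 15:45–16:45.
Nikolai ∩ Grace ∩ Beatriz: 10:15–10:30, 12:45–13:00, 15:00–15:15, 15:45–16:15.
Nikolai ∩ Grace ∩ Beatriz ∩ Jamal: 10:15–10:30, 12:45–13:00, 15:00–15:15, 15:45–16:15.
Windows ≥ 30 min: 15:45–16:15.
Earliest such window starts at 15:45.

15:45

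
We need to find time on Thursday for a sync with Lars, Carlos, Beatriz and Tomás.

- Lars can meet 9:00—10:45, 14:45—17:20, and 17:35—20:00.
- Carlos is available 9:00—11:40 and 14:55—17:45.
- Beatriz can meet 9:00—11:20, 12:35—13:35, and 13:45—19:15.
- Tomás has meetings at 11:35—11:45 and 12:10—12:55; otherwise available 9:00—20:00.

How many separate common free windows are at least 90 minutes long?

Tomás free within 09:00–20:00: 09:00–11:35, 11:45–12:10, 12:55–20:00.
Lars ∩ Carlos: 09:00–10:45, 14:55–17:20, 17:35–17:45.
Lars ∩ Carlos ∩ Beatriz: 09:00–10:45, 14:55–17:20, 17:35–17:45.
Lars ∩ Carlos ∩ Beatriz ∩ Tomás: 09:00–10:45, 14:55–17:20, 17:35–17:45.
Windows ≥ 90 min: 09:00–10:45, 14:55–17:20.
That's 2 windows.

2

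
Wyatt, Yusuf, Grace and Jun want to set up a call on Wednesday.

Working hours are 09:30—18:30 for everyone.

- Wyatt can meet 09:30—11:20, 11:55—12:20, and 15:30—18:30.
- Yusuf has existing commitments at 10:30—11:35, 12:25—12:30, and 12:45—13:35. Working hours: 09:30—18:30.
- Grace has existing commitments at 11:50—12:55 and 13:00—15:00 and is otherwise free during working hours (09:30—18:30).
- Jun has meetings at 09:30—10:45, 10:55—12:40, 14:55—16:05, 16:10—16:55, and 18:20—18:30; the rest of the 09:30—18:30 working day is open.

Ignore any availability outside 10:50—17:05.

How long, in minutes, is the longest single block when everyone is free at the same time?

Yusuf free within 09:30–18:30: 09:30–10:30, 11:35–12:25, 12:30–12:45, 13:35–18:30.
Grace free within 09:30–18:30: 09:30–11:50, 12:55–13:00, 15:00–18:30.
Jun free within 09:30–18:30: 10:45–10:55, 12:40–14:55, 16:05–16:10, 16:55–18:20.
Wyatt ∩ Yusuf: 09:30–10:30, 11:55–12:20, 15:30–18:30.
Wyatt ∩ Yusuf ∩ Grace: 09:30–10:30, 15:30–18:30.
Wyatt ∩ Yusuf ∩ Grace ∩ Jun: 16:05–16:10, 16:55–18:20.
Restricted to 10:50–17:05: 16:05–16:10, 16:55–17:05.
Common window lengths: 5, 10 min; longest is 10.

10 minutes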